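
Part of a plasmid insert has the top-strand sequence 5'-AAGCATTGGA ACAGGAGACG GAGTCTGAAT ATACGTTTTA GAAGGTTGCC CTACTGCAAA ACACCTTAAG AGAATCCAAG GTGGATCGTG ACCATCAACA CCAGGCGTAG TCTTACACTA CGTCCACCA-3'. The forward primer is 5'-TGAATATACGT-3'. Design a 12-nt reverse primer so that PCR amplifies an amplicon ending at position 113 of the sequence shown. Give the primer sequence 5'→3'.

The forward primer binds at positions 26–36; the product's 3' end on the top strand is position 113.
The reverse primer anneals to the top strand over positions 102–113, i.e. to CAGGCGTAGTCT.
Its sequence written 5'→3' is the reverse complement: AGACTACGCCTG.

5'-AGACTACGCCTG-3'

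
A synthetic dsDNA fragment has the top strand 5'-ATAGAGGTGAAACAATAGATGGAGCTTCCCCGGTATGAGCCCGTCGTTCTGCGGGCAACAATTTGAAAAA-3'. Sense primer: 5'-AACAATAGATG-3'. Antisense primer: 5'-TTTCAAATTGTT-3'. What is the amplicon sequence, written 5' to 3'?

5'-AACAATAGATGGAGCTTCCCCGGTATGAGCCCGTCGTTCTGCGGGCAACAATTTGAAA-3'

The forward primer matches the template at positions 11–21.
Taking the reverse complement of TTTCAAATTGTT gives AACAATTTGAAA, found at positions 57–68 on the template; the primer anneals here to the top strand with its 3' end pointing upstream.
The product is the template from position 11 through 68 (58 bp).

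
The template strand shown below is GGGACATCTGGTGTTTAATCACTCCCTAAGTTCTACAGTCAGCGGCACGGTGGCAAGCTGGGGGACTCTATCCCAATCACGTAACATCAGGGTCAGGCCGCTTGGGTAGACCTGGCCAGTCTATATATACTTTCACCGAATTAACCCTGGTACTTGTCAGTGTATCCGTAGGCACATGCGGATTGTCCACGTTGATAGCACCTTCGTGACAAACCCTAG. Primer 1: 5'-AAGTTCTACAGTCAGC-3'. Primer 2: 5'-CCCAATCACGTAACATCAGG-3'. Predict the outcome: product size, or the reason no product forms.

Primer 1 (AAGTTCTACAGTCAGC) matches the top strand at positions 28–43 (3' end points downstream).
Primer 2 (CCCAATCACGTAACATCAGG) also matches the top strand directly, at positions 72–91 — its reverse complement CCTGATGTTACGTGATTGGG is not present.
Both primers anneal to the bottom strand with 3' ends pointing the same way, so neither can prime synthesis back toward the other.

No product — both primers anneal to the same strand and extend in the same direction.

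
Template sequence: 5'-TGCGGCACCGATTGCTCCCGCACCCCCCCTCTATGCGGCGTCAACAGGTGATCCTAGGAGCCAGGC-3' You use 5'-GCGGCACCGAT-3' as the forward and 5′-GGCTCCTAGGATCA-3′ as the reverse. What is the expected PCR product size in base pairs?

Scanning the template, GCGGCACCGAT occurs at positions 2–12; this primer anneals to the bottom strand there with its 3' end pointing downstream.
Reverse complement of the reverse primer: TGATCCTAGGAGCC. This occurs on the top strand at positions 49–62.
Product length = (reverse-primer end) − (forward-primer start) + 1 = 62 − 2 + 1 = 61 bp.

61 bp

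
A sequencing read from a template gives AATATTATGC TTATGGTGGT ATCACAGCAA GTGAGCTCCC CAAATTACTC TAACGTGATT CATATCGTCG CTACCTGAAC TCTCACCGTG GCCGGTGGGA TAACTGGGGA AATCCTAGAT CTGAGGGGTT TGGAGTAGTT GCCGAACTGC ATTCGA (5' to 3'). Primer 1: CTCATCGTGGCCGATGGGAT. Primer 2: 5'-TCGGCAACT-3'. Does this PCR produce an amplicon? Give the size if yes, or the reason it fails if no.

Primer 1 (CTCATCGTGGCCGATGGGAT) does not match the top strand, and its reverse complement ATCCCATCGGCCACGATGAG does not match either.
With no annealing site for primer 1, no amplification occurs.

No product — primer 1 has no binding site in the template.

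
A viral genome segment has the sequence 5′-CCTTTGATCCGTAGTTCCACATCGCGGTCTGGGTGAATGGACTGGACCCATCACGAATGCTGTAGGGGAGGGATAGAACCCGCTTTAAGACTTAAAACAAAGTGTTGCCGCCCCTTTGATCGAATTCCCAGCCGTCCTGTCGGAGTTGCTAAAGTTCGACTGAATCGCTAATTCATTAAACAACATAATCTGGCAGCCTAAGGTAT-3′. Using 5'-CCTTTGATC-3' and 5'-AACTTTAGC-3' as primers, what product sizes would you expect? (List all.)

The forward primer CCTTTGATC matches the top strand at positions 1–9, 113–121.
The reverse primer's reverse complement is GCTAAAGTT, matching at positions 148–156.
Each forward site pairs with the reverse site to give a product ending at position 156: sizes 156, 44 bp.

156 bp, 44 bp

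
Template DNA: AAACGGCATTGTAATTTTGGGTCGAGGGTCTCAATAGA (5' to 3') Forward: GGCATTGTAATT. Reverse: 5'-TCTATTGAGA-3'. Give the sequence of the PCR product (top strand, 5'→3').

5'-GGCATTGTAATTTTGGGTCGAGGGTCTCAATAGA-3'

Forward primer GGCATTGTAATT is found on the top strand at positions 5–16.
Reverse complement of the reverse primer: TCTCAATAGA. This occurs on the top strand at positions 29–38.
The product is the template from position 5 through 38 (34 bp).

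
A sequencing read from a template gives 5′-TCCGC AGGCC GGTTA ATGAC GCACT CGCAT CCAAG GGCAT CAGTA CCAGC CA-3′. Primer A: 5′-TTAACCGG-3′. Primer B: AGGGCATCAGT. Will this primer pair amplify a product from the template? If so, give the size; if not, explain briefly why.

No product — the primers' 3' ends point away from each other.

Primer A (TTAACCGG) has reverse complement CCGGTTAA, which matches the top strand at positions 9–16; primer A anneals to the top strand there with its 3' end pointing upstream toward position 9.
Primer B (AGGGCATCAGT) matches the top strand directly at positions 34–44; it anneals to the bottom strand with its 3' end pointing downstream toward position 44.
The 3' ends diverge (primer A extends toward position 1, primer B toward position 52), so the primers never converge on a shared product.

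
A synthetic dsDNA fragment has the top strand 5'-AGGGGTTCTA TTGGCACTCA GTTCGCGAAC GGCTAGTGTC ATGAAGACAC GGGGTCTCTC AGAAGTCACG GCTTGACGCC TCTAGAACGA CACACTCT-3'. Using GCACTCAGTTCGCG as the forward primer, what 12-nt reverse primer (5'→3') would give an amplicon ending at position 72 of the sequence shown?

The forward primer binds at positions 14–27; the product's 3' end on the top strand is position 72.
The reverse primer anneals to the top strand over positions 61–72, i.e. to AGAAGTCACGGC.
Its sequence written 5'→3' is the reverse complement: GCCGTGACTTCT.

5'-GCCGTGACTTCT-3'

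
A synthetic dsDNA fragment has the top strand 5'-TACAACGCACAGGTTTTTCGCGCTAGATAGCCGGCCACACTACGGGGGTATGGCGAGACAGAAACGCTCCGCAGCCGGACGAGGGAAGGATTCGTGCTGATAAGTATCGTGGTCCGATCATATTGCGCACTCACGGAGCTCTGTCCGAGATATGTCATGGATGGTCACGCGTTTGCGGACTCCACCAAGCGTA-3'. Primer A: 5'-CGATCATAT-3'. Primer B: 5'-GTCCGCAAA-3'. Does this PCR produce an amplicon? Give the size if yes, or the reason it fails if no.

Yes — a 66 bp product.

Primer A (CGATCATAT) matches the top strand at positions 115–123; it acts as a forward primer.
Primer B's reverse complement is TTTGCGGAC, matching the top strand at positions 172–180; it acts as a reverse primer.
The 3' ends face each other across positions 115–180, giving a 66 bp product.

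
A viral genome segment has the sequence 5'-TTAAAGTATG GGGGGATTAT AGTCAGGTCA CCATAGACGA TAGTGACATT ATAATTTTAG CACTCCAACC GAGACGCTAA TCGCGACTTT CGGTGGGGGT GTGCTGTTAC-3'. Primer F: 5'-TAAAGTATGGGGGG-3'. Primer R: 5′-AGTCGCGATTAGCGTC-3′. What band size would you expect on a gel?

The forward primer matches the template at positions 2–15.
Reverse complement of the reverse primer: GACGCTAATCGCGACT. This occurs on the top strand at positions 73–88.
Amplicon spans positions 2–88: 87 bp.

87 bp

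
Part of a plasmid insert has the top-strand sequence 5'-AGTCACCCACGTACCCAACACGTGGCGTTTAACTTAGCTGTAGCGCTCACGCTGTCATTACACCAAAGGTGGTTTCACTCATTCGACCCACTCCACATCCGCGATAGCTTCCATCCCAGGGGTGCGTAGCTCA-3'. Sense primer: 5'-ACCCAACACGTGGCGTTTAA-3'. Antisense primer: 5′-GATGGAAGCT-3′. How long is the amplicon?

Forward primer ACCCAACACGTGGCGTTTAA is found on the top strand at positions 13–32.
The reverse primer's reverse complement is AGCTTCCATC, which matches the template at positions 106–115.
The product runs from position 13 to position 115, so its length is 115 − 13 + 1 = 103 bp.

103 bp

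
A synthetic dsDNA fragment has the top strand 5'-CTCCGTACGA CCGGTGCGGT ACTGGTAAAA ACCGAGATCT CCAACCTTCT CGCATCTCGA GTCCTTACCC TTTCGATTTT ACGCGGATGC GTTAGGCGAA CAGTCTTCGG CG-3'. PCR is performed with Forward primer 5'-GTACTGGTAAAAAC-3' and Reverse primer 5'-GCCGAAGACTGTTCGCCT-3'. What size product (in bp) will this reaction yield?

The forward primer matches the template at positions 19–32.
Reverse complement of the reverse primer: AGGCGAACAGTCTTCGGC. This occurs on the top strand at positions 94–111.
Product length = (reverse-primer end) − (forward-primer start) + 1 = 111 − 19 + 1 = 93 bp.

93 bp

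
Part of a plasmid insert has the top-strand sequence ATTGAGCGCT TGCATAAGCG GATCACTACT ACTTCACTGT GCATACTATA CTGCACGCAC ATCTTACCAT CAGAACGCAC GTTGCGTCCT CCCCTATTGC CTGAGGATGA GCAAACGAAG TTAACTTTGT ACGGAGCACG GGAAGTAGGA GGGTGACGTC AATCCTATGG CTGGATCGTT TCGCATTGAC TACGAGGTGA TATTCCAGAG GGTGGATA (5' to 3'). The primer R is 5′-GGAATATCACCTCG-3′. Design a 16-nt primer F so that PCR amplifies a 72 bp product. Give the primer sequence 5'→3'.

The reverse primer's reverse complement CGAGGTGATATTCC matches the template at positions 193–206, so the product ends at position 206.
A 72 bp product then starts at position 206 − 72 + 1 = 135.
The forward primer is identical to the top strand there: AGCACGGGAAGTAGGA.

5'-AGCACGGGAAGTAGGA-3'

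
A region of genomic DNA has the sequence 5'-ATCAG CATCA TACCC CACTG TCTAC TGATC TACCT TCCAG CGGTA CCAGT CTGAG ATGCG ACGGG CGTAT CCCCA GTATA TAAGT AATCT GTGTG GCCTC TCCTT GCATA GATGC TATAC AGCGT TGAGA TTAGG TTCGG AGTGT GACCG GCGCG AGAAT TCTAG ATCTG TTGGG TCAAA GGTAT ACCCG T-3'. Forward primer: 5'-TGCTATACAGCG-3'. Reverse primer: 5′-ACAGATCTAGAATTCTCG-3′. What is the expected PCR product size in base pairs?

Scanning the template, TGCTATACAGCG occurs at positions 113–124; this primer anneals to the bottom strand there with its 3' end pointing downstream.
The reverse primer's reverse complement is CGAGAATTCTAGATCTGT, which matches the template at positions 154–171.
Product length = (reverse-primer end) − (forward-primer start) + 1 = 171 − 113 + 1 = 59 bp.

59 bp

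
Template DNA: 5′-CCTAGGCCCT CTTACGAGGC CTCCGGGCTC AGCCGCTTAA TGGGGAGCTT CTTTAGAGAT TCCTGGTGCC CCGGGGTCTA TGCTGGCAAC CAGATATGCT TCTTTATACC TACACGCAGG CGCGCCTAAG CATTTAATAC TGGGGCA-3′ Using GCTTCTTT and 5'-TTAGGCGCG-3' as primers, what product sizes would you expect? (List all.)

The forward primer GCTTCTTT matches the top strand at positions 47–54, 98–105.
The reverse primer's reverse complement is CGCGCCTAA, matching at positions 121–129.
Each forward site pairs with the reverse site to give a product ending at position 129: sizes 83, 32 bp.

83 bp, 32 bp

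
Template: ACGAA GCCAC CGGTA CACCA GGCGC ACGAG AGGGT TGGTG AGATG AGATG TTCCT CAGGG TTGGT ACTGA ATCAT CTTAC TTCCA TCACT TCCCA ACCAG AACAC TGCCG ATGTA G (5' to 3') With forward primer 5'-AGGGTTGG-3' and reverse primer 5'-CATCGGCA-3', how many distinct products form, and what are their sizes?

The forward primer AGGGTTGG matches the top strand at positions 31–38, 57–64.
The reverse primer's reverse complement is TGCCGATG, matching at positions 106–113.
Each forward site pairs with the reverse site to give a product ending at position 113: sizes 83, 57 bp.

Two products: 83 bp, 57 bp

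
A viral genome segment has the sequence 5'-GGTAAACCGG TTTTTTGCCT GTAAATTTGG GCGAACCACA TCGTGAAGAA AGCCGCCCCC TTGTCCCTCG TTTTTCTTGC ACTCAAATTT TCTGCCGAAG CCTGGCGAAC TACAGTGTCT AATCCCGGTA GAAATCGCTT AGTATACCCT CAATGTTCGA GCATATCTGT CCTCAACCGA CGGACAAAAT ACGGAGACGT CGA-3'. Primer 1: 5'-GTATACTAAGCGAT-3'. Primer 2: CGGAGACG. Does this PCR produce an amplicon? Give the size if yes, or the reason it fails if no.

No product — the primers' 3' ends point away from each other.

Primer 1 (GTATACTAAGCGAT) has reverse complement ATCGCTTAGTATAC, which matches the top strand at positions 134–147; primer 1 anneals to the top strand there with its 3' end pointing upstream toward position 134.
Primer 2 (CGGAGACG) matches the top strand directly at positions 192–199; it anneals to the bottom strand with its 3' end pointing downstream toward position 199.
The 3' ends diverge (primer 1 extends toward position 1, primer 2 toward position 203), so the primers never converge on a shared product.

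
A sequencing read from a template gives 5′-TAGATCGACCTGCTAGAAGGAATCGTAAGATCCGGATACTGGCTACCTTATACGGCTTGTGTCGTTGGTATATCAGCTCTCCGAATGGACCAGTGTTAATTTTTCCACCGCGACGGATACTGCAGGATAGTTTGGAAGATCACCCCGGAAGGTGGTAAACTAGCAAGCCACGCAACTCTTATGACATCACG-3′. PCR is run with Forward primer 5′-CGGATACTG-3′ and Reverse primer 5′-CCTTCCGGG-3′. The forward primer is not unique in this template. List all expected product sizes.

The forward primer CGGATACTG matches the top strand at positions 33–41, 114–122.
The reverse primer's reverse complement is CCCGGAAGG, matching at positions 144–152.
Each forward site pairs with the reverse site to give a product ending at position 152: sizes 120, 39 bp.

120 bp, 39 bp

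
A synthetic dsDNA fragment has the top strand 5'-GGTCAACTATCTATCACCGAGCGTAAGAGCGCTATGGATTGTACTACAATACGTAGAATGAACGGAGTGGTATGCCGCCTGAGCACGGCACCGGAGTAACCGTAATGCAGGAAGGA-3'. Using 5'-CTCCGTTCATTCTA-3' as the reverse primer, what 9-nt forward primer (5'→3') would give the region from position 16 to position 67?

5'-ACCGAGCGT-3'

The reverse primer's reverse complement TAGAATGAACGGAG matches the template at positions 54–67; the product starts at position 16.
The forward primer is identical to the top strand over positions 16–24: ACCGAGCGT.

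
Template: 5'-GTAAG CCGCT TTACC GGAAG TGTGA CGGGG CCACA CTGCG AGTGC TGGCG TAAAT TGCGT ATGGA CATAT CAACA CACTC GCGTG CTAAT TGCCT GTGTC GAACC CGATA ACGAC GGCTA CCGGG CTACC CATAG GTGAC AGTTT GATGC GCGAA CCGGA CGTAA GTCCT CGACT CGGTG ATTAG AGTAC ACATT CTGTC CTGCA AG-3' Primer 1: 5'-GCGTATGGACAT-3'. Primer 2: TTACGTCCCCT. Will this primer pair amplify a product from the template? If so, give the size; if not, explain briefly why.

Primer 2 (TTACGTCCCCT) does not match the top strand, and its reverse complement AGGGGACGTAA does not match either.
With no annealing site for primer 2, no amplification occurs.

No product — primer 2 has no binding site in the template.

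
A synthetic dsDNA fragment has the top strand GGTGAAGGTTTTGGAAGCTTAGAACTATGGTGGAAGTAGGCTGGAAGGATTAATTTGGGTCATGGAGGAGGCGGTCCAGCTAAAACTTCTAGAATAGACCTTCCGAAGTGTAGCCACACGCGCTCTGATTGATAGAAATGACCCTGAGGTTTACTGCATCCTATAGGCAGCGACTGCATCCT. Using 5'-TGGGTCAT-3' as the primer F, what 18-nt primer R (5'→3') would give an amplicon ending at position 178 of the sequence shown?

The forward primer binds at positions 56–63; the product's 3' end on the top strand is position 178.
The reverse primer anneals to the top strand over positions 161–178, i.e. to CTATAGGCAGCGACTGCA.
Its sequence written 5'→3' is the reverse complement: TGCAGTCGCTGCCTATAG.

5'-TGCAGTCGCTGCCTATAG-3'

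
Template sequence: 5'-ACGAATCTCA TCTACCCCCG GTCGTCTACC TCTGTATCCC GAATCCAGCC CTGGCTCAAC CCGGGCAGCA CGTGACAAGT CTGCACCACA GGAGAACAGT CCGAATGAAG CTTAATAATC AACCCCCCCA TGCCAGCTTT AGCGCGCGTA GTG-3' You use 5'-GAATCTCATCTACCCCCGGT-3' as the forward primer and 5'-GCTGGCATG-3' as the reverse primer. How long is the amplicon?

135 bp

Forward primer GAATCTCATCTACCCCCGGT is found on the top strand at positions 3–22.
Reverse complement of the reverse primer: CATGCCAGC. This occurs on the top strand at positions 129–137.
Amplicon spans positions 3–137: 135 bp.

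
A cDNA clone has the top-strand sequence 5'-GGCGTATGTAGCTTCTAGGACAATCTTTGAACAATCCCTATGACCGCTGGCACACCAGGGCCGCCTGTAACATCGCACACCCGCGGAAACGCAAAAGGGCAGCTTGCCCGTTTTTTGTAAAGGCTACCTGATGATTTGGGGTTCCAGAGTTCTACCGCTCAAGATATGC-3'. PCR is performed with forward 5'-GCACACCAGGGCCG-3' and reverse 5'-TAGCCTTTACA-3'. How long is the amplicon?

Scanning the template, GCACACCAGGGCCG occurs at positions 50–63; this primer anneals to the bottom strand there with its 3' end pointing downstream.
Reverse complement of the reverse primer: TGTAAAGGCTA. This occurs on the top strand at positions 116–126.
Amplicon spans positions 50–126: 77 bp.

77 bp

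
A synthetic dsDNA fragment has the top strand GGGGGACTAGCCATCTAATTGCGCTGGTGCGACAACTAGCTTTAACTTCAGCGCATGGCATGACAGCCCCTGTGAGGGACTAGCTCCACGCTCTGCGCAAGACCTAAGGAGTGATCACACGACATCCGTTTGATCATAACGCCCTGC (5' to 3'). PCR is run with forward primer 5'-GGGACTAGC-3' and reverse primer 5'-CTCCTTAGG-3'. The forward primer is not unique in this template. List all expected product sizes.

The forward primer GGGACTAGC matches the top strand at positions 3–11, 76–84.
The reverse primer's reverse complement is CCTAAGGAG, matching at positions 103–111.
Each forward site pairs with the reverse site to give a product ending at position 111: sizes 109, 36 bp.

109 bp, 36 bp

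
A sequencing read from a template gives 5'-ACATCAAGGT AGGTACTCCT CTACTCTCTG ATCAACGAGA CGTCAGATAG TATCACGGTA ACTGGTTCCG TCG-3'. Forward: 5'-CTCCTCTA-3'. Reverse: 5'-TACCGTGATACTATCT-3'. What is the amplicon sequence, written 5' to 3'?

5'-CTCCTCTACTCTCTGATCAACGAGACGTCAGATAGTATCACGGTA-3'

Forward primer CTCCTCTA is found on the top strand at positions 16–23.
Taking the reverse complement of TACCGTGATACTATCT gives AGATAGTATCACGGTA, found at positions 45–60 on the template; the primer anneals here to the top strand with its 3' end pointing upstream.
The product is the template from position 16 through 60 (45 bp).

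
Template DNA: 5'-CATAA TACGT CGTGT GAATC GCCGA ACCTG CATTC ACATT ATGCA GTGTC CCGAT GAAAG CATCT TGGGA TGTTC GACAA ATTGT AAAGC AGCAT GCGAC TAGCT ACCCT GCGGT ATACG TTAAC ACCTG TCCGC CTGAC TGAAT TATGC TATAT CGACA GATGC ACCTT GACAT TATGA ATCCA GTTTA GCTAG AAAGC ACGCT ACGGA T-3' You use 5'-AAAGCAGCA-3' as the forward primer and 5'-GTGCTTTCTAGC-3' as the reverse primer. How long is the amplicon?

The forward primer matches the template at positions 86–94.
Taking the reverse complement of GTGCTTTCTAGC gives GCTAGAAAGCAC, found at positions 191–202 on the template; the primer anneals here to the top strand with its 3' end pointing upstream.
Product length = (reverse-primer end) − (forward-primer start) + 1 = 202 − 86 + 1 = 117 bp.

117 bp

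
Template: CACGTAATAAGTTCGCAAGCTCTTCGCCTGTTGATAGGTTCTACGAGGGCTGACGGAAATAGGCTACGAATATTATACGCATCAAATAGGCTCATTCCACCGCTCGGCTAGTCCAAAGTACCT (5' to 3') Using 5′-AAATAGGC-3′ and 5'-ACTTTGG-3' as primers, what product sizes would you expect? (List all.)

The forward primer AAATAGGC matches the top strand at positions 57–64, 84–91.
The reverse primer's reverse complement is CCAAAGT, matching at positions 113–119.
Each forward site pairs with the reverse site to give a product ending at position 119: sizes 63, 36 bp.

63 bp, 36 bp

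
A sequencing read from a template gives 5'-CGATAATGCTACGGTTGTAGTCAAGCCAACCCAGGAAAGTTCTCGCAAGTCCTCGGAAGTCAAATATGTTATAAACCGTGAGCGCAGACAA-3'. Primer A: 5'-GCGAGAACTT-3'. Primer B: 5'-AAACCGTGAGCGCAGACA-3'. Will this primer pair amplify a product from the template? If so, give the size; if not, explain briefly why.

Primer A (GCGAGAACTT) has reverse complement AAGTTCTCGC, which matches the top strand at positions 37–46; primer A anneals to the top strand there with its 3' end pointing upstream toward position 37.
Primer B (AAACCGTGAGCGCAGACA) matches the top strand directly at positions 73–90; it anneals to the bottom strand with its 3' end pointing downstream toward position 90.
The 3' ends diverge (primer A extends toward position 1, primer B toward position 91), so the primers never converge on a shared product.

No product — the primers' 3' ends point away from each other.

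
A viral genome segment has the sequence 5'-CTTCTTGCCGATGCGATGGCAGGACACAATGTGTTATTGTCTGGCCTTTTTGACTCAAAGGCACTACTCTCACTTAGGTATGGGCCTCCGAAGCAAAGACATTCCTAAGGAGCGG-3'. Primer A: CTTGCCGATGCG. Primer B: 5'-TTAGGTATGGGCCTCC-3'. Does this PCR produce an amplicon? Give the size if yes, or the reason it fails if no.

No product — both primers anneal to the same strand and extend in the same direction.

Primer A (CTTGCCGATGCG) matches the top strand at positions 4–15 (3' end points downstream).
Primer B (TTAGGTATGGGCCTCC) also matches the top strand directly, at positions 74–89 — its reverse complement GGAGGCCCATACCTAA is not present.
Both primers anneal to the bottom strand with 3' ends pointing the same way, so neither can prime synthesis back toward the other.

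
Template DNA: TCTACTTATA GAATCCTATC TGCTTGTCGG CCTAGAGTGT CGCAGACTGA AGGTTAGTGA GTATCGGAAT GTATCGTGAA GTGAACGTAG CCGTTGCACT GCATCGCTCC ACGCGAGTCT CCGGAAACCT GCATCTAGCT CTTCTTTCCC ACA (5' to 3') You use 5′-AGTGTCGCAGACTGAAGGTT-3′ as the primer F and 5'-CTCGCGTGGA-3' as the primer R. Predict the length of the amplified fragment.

The forward primer matches the template at positions 36–55.
Taking the reverse complement of CTCGCGTGGA gives TCCACGCGAG, found at positions 108–117 on the template; the primer anneals here to the top strand with its 3' end pointing upstream.
The product runs from position 36 to position 117, so its length is 117 − 36 + 1 = 82 bp.

82 bp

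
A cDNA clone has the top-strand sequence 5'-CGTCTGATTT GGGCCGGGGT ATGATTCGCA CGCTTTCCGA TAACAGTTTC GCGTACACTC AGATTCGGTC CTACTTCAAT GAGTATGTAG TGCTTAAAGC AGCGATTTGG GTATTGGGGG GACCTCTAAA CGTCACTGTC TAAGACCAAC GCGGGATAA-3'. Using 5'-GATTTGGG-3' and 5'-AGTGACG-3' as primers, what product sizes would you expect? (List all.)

The forward primer GATTTGGG matches the top strand at positions 6–13, 104–111.
The reverse primer's reverse complement is CGTCACT, matching at positions 131–137.
Each forward site pairs with the reverse site to give a product ending at position 137: sizes 132, 34 bp.

132 bp, 34 bp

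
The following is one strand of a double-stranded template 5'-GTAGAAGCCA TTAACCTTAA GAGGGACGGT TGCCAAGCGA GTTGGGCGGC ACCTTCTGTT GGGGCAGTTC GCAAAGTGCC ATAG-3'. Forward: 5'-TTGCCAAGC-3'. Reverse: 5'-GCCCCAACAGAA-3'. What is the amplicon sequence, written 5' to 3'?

5'-TTGCCAAGCGAGTTGGGCGGCACCTTCTGTTGGGGC-3'

Scanning the template, TTGCCAAGC occurs at positions 30–38; this primer anneals to the bottom strand there with its 3' end pointing downstream.
Reverse complement of the reverse primer: TTCTGTTGGGGC. This occurs on the top strand at positions 54–65.
The product is the template from position 30 through 65 (36 bp).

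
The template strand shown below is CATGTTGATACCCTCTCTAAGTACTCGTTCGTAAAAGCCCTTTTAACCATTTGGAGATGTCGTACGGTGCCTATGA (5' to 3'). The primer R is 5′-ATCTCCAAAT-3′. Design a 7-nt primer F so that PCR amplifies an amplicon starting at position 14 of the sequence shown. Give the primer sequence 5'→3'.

5'-TCTCTAA-3'

The reverse primer's reverse complement ATTTGGAGAT matches the template at positions 49–58; the product starts at position 14.
The forward primer is identical to the top strand over positions 14–20: TCTCTAA.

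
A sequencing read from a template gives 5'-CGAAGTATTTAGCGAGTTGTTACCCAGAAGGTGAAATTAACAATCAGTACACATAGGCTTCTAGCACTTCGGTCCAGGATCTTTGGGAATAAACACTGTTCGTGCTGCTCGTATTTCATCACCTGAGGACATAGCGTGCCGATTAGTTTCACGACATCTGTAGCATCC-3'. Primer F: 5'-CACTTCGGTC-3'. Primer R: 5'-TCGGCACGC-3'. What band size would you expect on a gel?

Forward primer CACTTCGGTC is found on the top strand at positions 65–74.
Taking the reverse complement of TCGGCACGC gives GCGTGCCGA, found at positions 134–142 on the template; the primer anneals here to the top strand with its 3' end pointing upstream.
The product runs from position 65 to position 142, so its length is 142 − 65 + 1 = 78 bp.

78 bp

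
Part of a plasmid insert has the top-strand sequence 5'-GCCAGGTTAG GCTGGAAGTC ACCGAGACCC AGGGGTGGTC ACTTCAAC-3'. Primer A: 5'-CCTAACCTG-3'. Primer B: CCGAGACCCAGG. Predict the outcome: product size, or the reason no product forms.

No product — the primers' 3' ends point away from each other.

Primer A (CCTAACCTG) has reverse complement CAGGTTAGG, which matches the top strand at positions 3–11; primer A anneals to the top strand there with its 3' end pointing upstream toward position 3.
Primer B (CCGAGACCCAGG) matches the top strand directly at positions 22–33; it anneals to the bottom strand with its 3' end pointing downstream toward position 33.
The 3' ends diverge (primer A extends toward position 1, primer B toward position 48), so the primers never converge on a shared product.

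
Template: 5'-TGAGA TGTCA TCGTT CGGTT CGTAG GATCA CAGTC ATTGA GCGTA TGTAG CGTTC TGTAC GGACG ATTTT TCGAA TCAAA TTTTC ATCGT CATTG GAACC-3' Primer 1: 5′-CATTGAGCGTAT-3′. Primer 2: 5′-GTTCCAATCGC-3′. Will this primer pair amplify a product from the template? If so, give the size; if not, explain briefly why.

Primer 2 (GTTCCAATCGC) does not match the top strand, and its reverse complement GCGATTGGAAC does not match either.
With no annealing site for primer 2, no amplification occurs.

No product — primer 2 has no binding site in the template.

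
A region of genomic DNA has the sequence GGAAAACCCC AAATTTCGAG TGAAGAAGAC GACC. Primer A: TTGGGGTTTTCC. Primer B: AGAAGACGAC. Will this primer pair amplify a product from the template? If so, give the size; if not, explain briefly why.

Primer A (TTGGGGTTTTCC) has reverse complement GGAAAACCCCAA, which matches the top strand at positions 1–12; primer A anneals to the top strand there with its 3' end pointing upstream toward position 1.
Primer B (AGAAGACGAC) matches the top strand directly at positions 24–33; it anneals to the bottom strand with its 3' end pointing downstream toward position 33.
The 3' ends diverge (primer A extends toward position 1, primer B toward position 34), so the primers never converge on a shared product.

No product — the primers' 3' ends point away from each other.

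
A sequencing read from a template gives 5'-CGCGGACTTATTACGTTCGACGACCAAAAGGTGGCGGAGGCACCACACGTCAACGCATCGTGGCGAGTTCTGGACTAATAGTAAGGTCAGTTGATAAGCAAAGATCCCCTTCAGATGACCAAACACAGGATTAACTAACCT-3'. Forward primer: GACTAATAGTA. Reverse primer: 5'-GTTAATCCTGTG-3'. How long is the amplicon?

63 bp

Scanning the template, GACTAATAGTA occurs at positions 73–83; this primer anneals to the bottom strand there with its 3' end pointing downstream.
The reverse primer's reverse complement is CACAGGATTAAC, which matches the template at positions 124–135.
Amplicon spans positions 73–135: 63 bp.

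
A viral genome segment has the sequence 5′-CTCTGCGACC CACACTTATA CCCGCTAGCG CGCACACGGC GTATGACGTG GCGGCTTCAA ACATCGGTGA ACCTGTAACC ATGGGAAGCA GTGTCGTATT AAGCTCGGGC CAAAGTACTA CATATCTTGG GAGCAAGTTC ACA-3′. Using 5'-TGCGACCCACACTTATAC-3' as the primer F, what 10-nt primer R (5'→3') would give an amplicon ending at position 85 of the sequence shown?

5'-CCCATGGTTA-3'

The forward primer binds at positions 4–21; the product's 3' end on the top strand is position 85.
The reverse primer anneals to the top strand over positions 76–85, i.e. to TAACCATGGG.
Its sequence written 5'→3' is the reverse complement: CCCATGGTTA.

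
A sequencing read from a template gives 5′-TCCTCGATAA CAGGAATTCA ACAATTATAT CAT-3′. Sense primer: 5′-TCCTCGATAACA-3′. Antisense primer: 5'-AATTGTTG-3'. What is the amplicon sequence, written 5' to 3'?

Forward primer TCCTCGATAACA is found on the top strand at positions 1–12.
The reverse primer's reverse complement is CAACAATT, which matches the template at positions 19–26.
The product is the template from position 1 through 26 (26 bp).

5'-TCCTCGATAACAGGAATTCAACAATT-3'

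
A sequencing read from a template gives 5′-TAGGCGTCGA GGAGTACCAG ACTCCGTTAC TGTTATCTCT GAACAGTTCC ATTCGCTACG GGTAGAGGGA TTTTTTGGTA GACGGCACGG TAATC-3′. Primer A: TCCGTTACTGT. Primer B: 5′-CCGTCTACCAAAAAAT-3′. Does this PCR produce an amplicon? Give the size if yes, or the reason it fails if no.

Yes — a 63 bp product.

Primer A (TCCGTTACTGT) matches the top strand at positions 23–33; it acts as a forward primer.
Primer B's reverse complement is ATTTTTTGGTAGACGG, matching the top strand at positions 70–85; it acts as a reverse primer.
The 3' ends face each other across positions 23–85, giving a 63 bp product.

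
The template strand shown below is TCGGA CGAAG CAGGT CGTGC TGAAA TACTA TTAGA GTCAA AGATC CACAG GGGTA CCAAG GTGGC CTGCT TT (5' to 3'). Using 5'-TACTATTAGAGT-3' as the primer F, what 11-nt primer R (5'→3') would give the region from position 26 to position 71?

The product's 3' end on the top strand is position 71.
The reverse primer anneals to the top strand over positions 61–71, i.e. to GTGGCCTGCTT.
Its sequence written 5'→3' is the reverse complement: AAGCAGGCCAC.

5'-AAGCAGGCCAC-3'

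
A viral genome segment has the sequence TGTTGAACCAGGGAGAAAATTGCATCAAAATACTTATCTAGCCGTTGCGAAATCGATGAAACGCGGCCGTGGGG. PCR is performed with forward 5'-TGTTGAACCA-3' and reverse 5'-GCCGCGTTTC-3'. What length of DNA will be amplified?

67 bp

Scanning the template, TGTTGAACCA occurs at positions 1–10; this primer anneals to the bottom strand there with its 3' end pointing downstream.
The reverse primer's reverse complement is GAAACGCGGC, which matches the template at positions 58–67.
The product runs from position 1 to position 67, so its length is 67 − 1 + 1 = 67 bp.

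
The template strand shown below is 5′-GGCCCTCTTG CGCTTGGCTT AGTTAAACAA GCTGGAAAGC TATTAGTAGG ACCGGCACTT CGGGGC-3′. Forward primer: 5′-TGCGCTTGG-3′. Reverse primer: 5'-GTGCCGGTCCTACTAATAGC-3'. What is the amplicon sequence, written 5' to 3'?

5'-TGCGCTTGGCTTAGTTAAACAAGCTGGAAAGCTATTAGTAGGACCGGCAC-3'

The forward primer matches the template at positions 9–17.
The reverse primer's reverse complement is GCTATTAGTAGGACCGGCAC, which matches the template at positions 39–58.
The product is the template from position 9 through 58 (50 bp).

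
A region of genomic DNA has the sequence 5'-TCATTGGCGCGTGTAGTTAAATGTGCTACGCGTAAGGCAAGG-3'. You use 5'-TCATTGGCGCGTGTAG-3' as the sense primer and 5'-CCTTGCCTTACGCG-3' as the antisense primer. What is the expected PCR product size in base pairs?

The forward primer matches the template at positions 1–16.
Taking the reverse complement of CCTTGCCTTACGCG gives CGCGTAAGGCAAGG, found at positions 29–42 on the template; the primer anneals here to the top strand with its 3' end pointing upstream.
Amplicon spans positions 1–42: 42 bp.

42 bp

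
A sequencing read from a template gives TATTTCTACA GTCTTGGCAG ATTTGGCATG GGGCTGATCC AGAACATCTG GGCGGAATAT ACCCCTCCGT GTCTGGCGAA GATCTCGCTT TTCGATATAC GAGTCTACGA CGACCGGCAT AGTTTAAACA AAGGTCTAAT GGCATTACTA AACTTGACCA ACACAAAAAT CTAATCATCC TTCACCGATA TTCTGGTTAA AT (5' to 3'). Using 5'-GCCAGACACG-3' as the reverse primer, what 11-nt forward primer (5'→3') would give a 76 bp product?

The reverse primer's reverse complement CGTGTCTGGC matches the template at positions 68–77, so the product ends at position 77.
A 76 bp product then starts at position 77 − 76 + 1 = 2.
The forward primer is identical to the top strand there: ATTTCTACAGT.

5'-ATTTCTACAGT-3'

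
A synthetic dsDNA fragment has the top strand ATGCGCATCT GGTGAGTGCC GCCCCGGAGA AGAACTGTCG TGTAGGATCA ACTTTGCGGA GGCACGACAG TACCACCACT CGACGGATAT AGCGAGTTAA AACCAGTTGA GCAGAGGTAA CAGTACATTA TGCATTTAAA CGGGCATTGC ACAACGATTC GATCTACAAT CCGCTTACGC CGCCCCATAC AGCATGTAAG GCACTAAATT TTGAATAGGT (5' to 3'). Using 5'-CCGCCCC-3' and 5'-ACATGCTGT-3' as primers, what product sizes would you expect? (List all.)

179 bp, 18 bp

The forward primer CCGCCCC matches the top strand at positions 19–25, 180–186.
The reverse primer's reverse complement is ACAGCATGT, matching at positions 189–197.
Each forward site pairs with the reverse site to give a product ending at position 197: sizes 179, 18 bp.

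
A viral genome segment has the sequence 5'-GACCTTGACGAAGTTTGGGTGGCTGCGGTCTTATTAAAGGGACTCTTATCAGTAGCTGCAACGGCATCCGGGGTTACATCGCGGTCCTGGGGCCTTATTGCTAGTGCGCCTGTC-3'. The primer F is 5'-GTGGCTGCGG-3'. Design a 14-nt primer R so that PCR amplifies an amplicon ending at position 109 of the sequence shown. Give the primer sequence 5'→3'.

5'-GCGCACTAGCAATA-3'

The forward primer binds at positions 19–28; the product's 3' end on the top strand is position 109.
The reverse primer anneals to the top strand over positions 96–109, i.e. to TATTGCTAGTGCGC.
Its sequence written 5'→3' is the reverse complement: GCGCACTAGCAATA.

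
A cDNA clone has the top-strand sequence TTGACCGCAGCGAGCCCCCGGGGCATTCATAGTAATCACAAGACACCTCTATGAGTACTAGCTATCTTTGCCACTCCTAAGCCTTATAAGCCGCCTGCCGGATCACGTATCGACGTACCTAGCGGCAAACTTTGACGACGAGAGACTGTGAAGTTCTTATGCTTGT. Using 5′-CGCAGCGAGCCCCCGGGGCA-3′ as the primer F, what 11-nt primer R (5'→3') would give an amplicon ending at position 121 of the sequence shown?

5'-TAGGTACGTCG-3'

The forward primer binds at positions 6–25; the product's 3' end on the top strand is position 121.
The reverse primer anneals to the top strand over positions 111–121, i.e. to CGACGTACCTA.
Its sequence written 5'→3' is the reverse complement: TAGGTACGTCG.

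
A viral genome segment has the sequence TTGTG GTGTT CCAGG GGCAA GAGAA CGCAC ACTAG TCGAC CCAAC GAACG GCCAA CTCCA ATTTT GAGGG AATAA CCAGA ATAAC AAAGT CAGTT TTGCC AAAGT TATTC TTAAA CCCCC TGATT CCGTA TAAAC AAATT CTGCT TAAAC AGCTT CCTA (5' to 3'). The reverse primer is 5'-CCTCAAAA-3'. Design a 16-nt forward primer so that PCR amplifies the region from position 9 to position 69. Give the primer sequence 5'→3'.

5'-TTCCAGGGGCAAGAGA-3'

The reverse primer's reverse complement TTTTGAGG matches the template at positions 62–69; the product starts at position 9.
The forward primer is identical to the top strand over positions 9–24: TTCCAGGGGCAAGAGA.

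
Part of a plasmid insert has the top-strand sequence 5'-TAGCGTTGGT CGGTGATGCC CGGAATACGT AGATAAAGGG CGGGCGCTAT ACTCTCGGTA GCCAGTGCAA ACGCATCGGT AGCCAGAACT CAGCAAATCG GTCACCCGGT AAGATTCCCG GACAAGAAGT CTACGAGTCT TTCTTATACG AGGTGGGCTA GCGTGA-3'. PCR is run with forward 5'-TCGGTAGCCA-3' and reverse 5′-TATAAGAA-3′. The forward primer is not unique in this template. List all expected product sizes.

The forward primer TCGGTAGCCA matches the top strand at positions 55–64, 76–85.
The reverse primer's reverse complement is TTCTTATA, matching at positions 141–148.
Each forward site pairs with the reverse site to give a product ending at position 148: sizes 94, 73 bp.

94 bp, 73 bp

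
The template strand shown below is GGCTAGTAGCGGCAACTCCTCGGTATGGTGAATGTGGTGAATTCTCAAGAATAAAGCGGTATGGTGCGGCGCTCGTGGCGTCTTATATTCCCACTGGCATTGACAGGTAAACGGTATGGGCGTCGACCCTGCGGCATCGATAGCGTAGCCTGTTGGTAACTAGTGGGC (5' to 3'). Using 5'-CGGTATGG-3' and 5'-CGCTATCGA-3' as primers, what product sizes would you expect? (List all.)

125 bp, 89 bp, 34 bp

The forward primer CGGTATGG matches the top strand at positions 21–28, 57–64, 112–119.
The reverse primer's reverse complement is TCGATAGCG, matching at positions 137–145.
Each forward site pairs with the reverse site to give a product ending at position 145: sizes 125, 89, 34 bp.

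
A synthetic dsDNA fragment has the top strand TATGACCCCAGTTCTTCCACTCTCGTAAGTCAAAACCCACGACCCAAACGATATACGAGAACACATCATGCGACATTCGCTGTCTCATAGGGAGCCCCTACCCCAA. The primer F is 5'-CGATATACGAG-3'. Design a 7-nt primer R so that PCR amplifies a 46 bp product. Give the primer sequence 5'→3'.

5'-CTCCCTA-3'

The forward primer binds at positions 49–59, so a 46 bp product ends at position 49 + 46 − 1 = 94.
The reverse primer anneals to the top strand over positions 88–94, i.e. to TAGGGAG.
Its sequence written 5'→3' is the reverse complement: CTCCCTA.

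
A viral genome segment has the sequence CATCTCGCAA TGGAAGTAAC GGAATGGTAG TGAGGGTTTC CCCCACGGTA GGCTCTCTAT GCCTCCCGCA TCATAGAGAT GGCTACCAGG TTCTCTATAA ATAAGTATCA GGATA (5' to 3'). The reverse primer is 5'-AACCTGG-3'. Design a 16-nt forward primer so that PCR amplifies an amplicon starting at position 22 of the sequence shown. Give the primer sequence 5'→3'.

The reverse primer's reverse complement CCAGGTT matches the template at positions 86–92; the product starts at position 22.
The forward primer is identical to the top strand over positions 22–37: GAATGGTAGTGAGGGT.

5'-GAATGGTAGTGAGGGT-3'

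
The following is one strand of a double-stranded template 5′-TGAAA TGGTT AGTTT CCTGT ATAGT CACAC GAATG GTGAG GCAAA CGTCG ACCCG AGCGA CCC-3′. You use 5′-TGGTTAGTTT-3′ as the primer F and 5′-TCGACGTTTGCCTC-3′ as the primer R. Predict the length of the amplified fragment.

Forward primer TGGTTAGTTT is found on the top strand at positions 6–15.
The reverse primer's reverse complement is GAGGCAAACGTCGA, which matches the template at positions 38–51.
Amplicon spans positions 6–51: 46 bp.

46 bp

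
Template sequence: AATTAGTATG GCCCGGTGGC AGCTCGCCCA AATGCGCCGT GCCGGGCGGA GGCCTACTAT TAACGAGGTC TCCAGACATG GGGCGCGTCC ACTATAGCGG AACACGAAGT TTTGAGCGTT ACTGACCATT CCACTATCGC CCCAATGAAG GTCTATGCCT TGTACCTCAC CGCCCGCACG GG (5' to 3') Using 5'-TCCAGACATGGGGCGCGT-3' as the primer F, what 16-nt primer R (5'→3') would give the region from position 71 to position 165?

5'-GTACAAGGCATAGACC-3'

The product's 3' end on the top strand is position 165.
The reverse primer anneals to the top strand over positions 150–165, i.e. to GGTCTATGCCTTGTAC.
Its sequence written 5'→3' is the reverse complement: GTACAAGGCATAGACC.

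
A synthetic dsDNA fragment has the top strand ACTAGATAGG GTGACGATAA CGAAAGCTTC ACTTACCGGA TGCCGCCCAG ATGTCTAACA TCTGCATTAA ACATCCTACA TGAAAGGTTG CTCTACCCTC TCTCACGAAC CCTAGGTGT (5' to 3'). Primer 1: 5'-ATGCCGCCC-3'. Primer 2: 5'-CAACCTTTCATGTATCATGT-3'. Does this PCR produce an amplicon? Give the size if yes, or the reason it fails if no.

No product — primer 2 has no binding site in the template.

Primer 2 (CAACCTTTCATGTATCATGT) does not match the top strand, and its reverse complement ACATGATACATGAAAGGTTG does not match either.
With no annealing site for primer 2, no amplification occurs.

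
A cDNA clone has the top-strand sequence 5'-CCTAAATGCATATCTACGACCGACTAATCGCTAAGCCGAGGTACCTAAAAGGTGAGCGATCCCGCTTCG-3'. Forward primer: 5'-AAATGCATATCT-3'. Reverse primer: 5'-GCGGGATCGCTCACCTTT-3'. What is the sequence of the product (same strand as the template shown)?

The forward primer matches the template at positions 4–15.
Reverse complement of the reverse primer: AAAGGTGAGCGATCCCGC. This occurs on the top strand at positions 48–65.
The product is the template from position 4 through 65 (62 bp).

5'-AAATGCATATCTACGACCGACTAATCGCTAAGCCGAGGTACCTAAAAGGTGAGCGATCCCGC-3'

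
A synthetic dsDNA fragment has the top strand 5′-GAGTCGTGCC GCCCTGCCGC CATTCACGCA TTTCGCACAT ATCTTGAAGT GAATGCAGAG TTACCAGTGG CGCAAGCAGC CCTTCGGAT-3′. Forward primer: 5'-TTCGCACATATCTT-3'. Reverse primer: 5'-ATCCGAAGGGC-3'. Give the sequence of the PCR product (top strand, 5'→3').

5'-TTCGCACATATCTTGAAGTGAATGCAGAGTTACCAGTGGCGCAAGCAGCCCTTCGGAT-3'

Scanning the template, TTCGCACATATCTT occurs at positions 32–45; this primer anneals to the bottom strand there with its 3' end pointing downstream.
Taking the reverse complement of ATCCGAAGGGC gives GCCCTTCGGAT, found at positions 79–89 on the template; the primer anneals here to the top strand with its 3' end pointing upstream.
The product is the template from position 32 through 89 (58 bp).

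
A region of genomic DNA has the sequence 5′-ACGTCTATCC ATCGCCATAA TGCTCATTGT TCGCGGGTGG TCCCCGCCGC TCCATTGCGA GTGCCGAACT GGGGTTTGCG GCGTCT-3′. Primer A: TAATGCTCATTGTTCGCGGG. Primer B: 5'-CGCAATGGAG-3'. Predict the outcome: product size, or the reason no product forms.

Yes — a 42 bp product.

Primer A (TAATGCTCATTGTTCGCGGG) matches the top strand at positions 18–37; it acts as a forward primer.
Primer B's reverse complement is CTCCATTGCG, matching the top strand at positions 50–59; it acts as a reverse primer.
The 3' ends face each other across positions 18–59, giving a 42 bp product.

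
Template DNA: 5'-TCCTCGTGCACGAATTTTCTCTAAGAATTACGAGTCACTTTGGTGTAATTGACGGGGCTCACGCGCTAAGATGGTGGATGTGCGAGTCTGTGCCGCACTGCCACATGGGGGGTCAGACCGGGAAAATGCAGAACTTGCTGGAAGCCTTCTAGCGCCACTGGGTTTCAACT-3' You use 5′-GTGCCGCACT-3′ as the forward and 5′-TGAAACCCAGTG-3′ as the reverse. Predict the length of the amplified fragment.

78 bp

Forward primer GTGCCGCACT is found on the top strand at positions 90–99.
Taking the reverse complement of TGAAACCCAGTG gives CACTGGGTTTCA, found at positions 156–167 on the template; the primer anneals here to the top strand with its 3' end pointing upstream.
Product length = (reverse-primer end) − (forward-primer start) + 1 = 167 − 90 + 1 = 78 bp.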